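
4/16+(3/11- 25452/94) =-558863/2068 = -270.24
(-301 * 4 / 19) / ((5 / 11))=-13244/95 = -139.41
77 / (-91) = -0.85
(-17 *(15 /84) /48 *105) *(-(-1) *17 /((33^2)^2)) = -7225/75898944 = 0.00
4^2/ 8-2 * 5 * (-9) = 92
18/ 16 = 9/8 = 1.12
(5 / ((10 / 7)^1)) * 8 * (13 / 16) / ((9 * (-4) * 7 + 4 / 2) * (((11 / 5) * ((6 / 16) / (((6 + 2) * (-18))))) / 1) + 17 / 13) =8112/977 = 8.30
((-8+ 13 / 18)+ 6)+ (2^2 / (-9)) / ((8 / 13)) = -2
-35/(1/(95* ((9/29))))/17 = -29925/493 = -60.70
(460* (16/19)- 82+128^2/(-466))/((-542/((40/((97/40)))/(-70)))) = 95697440/814607843 = 0.12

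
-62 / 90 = -31/45 = -0.69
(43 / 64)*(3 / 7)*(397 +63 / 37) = 59469/518 = 114.81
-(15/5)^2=-9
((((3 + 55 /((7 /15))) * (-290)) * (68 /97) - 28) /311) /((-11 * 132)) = 4175533/76654347 = 0.05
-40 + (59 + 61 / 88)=1733/88 = 19.69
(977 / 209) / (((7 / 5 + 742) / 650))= 3175250/776853 = 4.09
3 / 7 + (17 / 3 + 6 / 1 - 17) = -103/21 = -4.90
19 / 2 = 9.50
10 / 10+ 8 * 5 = 41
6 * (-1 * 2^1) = -12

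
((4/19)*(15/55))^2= 144/43681 = 0.00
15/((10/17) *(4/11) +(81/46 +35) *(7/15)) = 1935450/2241119 = 0.86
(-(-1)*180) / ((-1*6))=-30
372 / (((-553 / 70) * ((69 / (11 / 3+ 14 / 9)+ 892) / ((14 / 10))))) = -244776/3361055 = -0.07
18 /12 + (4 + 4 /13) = 151/26 = 5.81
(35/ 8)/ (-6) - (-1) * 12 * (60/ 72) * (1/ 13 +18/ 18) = 6265/624 = 10.04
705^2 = 497025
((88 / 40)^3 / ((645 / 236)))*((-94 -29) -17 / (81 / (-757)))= 912821096/6530625 = 139.78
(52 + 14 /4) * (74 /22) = 4107/22 = 186.68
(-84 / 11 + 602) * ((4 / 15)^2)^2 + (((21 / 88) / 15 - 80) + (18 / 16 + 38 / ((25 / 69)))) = 29.03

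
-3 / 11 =-0.27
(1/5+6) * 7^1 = 217/5 = 43.40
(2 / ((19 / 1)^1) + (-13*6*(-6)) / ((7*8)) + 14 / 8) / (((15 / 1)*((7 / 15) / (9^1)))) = 48897/3724 = 13.13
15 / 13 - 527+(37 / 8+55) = -48487/104 = -466.22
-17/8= -2.12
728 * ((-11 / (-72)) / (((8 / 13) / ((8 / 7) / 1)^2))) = 14872/63 = 236.06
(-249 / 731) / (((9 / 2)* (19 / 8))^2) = -21248/7125057 = 0.00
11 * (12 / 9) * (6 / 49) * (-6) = -528/49 = -10.78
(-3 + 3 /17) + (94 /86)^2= -51199/31433 = -1.63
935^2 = 874225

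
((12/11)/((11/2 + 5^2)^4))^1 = 192/152304251 = 0.00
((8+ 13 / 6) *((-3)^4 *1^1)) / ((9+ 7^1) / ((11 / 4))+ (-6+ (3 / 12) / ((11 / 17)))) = 4026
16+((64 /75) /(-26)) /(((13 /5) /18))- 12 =3188/845 = 3.77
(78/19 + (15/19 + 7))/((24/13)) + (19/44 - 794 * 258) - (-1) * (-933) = -258045769/1254 = -205778.13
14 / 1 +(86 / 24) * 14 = 385/6 = 64.17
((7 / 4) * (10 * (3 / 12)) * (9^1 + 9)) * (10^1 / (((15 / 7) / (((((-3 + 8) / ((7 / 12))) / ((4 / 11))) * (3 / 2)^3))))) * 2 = 467775/8 = 58471.88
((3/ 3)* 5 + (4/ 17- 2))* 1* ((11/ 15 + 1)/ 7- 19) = -60.67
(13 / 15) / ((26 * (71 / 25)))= 5/426 = 0.01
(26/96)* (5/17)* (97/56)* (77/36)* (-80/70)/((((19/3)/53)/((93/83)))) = -3.16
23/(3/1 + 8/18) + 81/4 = 3339/124 = 26.93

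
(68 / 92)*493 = 8381/23 = 364.39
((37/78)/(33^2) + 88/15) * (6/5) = 2491817/353925 = 7.04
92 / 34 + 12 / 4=97/17 = 5.71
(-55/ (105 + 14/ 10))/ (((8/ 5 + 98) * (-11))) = 125/264936 = 0.00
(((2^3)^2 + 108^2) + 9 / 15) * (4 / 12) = 3909.53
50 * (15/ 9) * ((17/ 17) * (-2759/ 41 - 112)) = -1837750/123 = -14941.06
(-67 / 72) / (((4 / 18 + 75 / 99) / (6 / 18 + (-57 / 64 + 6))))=-5.17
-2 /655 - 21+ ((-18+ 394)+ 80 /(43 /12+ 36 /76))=9081239/24235 = 374.72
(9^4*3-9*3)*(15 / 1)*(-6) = -1769040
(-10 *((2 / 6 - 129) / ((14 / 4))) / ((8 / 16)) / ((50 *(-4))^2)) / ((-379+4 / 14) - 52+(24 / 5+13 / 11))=-2123/49056600 = 0.00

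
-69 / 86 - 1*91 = -7895/86 = -91.80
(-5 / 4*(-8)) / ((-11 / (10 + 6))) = -160/11 = -14.55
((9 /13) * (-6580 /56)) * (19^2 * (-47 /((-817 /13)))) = -1888695/86 = -21961.57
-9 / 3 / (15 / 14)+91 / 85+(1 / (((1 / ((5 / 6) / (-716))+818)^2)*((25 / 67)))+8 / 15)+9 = 16892945/2164236 = 7.81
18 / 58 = 9/29 = 0.31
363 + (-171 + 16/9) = 1744/9 = 193.78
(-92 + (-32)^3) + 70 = -32790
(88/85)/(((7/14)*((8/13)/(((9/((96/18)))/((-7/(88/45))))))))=-1.59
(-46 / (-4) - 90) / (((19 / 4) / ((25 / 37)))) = -7850/703 = -11.17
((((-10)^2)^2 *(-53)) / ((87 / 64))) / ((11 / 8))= -271360000/957 = -283552.77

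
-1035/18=-115/2 = -57.50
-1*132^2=-17424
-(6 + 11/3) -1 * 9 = -56/3 = -18.67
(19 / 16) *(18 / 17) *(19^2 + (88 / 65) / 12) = 4013769/8840 = 454.05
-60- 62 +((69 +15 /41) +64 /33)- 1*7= -57.69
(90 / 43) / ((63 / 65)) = 650/301 = 2.16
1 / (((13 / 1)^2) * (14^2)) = 1/33124 = 0.00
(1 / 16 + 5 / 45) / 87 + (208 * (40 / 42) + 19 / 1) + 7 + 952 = 103139023/87696 = 1176.10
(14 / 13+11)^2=24649/169 = 145.85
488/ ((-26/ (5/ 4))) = -305/13 = -23.46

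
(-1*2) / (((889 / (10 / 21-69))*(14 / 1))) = 0.01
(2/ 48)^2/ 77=1/44352 = 0.00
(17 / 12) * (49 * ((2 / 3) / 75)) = 833/1350 = 0.62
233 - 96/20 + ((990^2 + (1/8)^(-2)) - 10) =4901911/5 = 980382.20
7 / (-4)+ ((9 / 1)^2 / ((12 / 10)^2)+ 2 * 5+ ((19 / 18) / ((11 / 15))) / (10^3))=851419/13200 = 64.50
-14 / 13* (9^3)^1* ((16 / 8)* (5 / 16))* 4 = -25515/13 = -1962.69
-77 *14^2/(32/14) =-26411/4 = -6602.75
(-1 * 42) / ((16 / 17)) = -357/8 = -44.62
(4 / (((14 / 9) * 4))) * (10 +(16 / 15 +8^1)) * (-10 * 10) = -8580/7 = -1225.71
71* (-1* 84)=-5964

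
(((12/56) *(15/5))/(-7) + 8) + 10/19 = 15705/1862 = 8.43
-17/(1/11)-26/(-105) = -19609/105 = -186.75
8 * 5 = 40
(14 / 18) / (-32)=-7/288 = -0.02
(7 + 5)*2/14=12/7 = 1.71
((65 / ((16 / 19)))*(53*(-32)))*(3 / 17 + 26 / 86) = -62679.21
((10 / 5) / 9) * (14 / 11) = 28/99 = 0.28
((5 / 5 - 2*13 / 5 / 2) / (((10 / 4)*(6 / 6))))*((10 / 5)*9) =-288/25 = -11.52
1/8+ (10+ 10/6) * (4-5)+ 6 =-133/24 = -5.54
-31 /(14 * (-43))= 31/602 = 0.05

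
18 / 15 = 6/5 = 1.20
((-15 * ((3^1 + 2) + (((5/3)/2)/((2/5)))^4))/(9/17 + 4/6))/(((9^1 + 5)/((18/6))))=-6002275/93696 = -64.06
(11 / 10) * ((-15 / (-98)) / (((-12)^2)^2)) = 11/1354752 = 0.00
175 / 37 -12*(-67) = 29923/37 = 808.73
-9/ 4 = -2.25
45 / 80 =9/16 = 0.56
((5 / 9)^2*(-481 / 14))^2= 144600625/1285956 = 112.45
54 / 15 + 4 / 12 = 59/15 = 3.93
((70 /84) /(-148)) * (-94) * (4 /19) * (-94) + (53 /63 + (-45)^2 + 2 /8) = 357078665/177156 = 2015.62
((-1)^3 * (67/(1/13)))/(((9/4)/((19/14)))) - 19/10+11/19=-6304433/11970 = -526.69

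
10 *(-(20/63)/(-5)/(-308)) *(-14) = 20/693 = 0.03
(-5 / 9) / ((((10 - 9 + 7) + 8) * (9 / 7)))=-35/1296 = -0.03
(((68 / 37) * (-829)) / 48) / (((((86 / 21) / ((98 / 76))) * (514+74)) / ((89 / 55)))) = -8779939/319218240 = -0.03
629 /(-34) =-37/2 = -18.50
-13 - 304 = -317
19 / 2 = 9.50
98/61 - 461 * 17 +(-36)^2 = -398903/61 = -6539.39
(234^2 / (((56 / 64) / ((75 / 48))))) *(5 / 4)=122223.21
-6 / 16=-3/8 = -0.38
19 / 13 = 1.46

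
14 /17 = 0.82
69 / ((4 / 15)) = 258.75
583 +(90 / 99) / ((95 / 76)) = 6421/11 = 583.73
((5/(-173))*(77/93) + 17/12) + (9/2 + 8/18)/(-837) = 7229317/5212836 = 1.39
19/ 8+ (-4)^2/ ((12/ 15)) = 179/8 = 22.38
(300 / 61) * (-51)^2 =780300/61 = 12791.80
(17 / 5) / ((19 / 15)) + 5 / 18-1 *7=-1381/342 = -4.04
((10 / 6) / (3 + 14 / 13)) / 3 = 65/477 = 0.14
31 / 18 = 1.72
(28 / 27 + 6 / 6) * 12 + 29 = 481/9 = 53.44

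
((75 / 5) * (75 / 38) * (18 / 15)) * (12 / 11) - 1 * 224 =-38716/209 = -185.24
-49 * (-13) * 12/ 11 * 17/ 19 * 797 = 103568556/209 = 495543.33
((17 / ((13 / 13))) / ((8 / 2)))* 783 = 13311/4 = 3327.75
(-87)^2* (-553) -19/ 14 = -58599217/14 = -4185658.36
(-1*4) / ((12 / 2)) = -2/3 = -0.67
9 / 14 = 0.64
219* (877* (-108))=-20742804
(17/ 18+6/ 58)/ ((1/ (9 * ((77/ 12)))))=42119/696 = 60.52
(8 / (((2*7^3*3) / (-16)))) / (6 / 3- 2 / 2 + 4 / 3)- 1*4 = -9668/2401 = -4.03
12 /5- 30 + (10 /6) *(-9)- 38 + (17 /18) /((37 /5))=-267973/3330 = -80.47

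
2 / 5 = 0.40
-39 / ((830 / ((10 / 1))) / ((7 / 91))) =-3/83 = -0.04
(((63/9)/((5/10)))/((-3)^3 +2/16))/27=-112/5805 = -0.02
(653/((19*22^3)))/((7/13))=8489/1416184 = 0.01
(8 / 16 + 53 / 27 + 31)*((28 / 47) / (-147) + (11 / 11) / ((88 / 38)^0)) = 1776281/53298 = 33.33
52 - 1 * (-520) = 572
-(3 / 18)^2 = -1/36 = -0.03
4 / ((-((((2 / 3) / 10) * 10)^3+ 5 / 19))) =-7.15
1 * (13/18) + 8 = 157/18 = 8.72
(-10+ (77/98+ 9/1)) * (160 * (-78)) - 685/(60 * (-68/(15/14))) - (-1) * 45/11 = 112199375/41888 = 2678.56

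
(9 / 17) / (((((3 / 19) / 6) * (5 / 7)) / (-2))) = -4788/85 = -56.33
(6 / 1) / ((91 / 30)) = 180/91 = 1.98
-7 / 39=-0.18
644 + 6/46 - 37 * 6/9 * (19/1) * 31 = -958033/69 = -13884.54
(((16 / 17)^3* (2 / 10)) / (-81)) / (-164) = 1024/81580365 = 0.00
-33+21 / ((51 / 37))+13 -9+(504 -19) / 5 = 1415/17 = 83.24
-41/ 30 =-1.37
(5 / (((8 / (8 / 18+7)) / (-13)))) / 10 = -871/144 = -6.05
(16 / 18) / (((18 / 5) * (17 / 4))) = 80/1377 = 0.06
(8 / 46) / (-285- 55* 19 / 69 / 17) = -102/167675 = 0.00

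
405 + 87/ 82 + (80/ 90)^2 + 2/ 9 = 2703781/6642 = 407.07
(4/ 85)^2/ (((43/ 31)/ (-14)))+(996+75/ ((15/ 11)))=326512481/310675 = 1050.98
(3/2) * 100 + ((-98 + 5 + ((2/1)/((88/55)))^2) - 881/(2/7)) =-48399/16 = -3024.94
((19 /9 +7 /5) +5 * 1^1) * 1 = 383/45 = 8.51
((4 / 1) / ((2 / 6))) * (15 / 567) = 0.32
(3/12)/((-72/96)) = -1/3 = -0.33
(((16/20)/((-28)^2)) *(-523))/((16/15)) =-1569/3136 = -0.50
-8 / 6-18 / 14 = -2.62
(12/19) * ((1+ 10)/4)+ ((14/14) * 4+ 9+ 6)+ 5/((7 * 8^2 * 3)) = 20.74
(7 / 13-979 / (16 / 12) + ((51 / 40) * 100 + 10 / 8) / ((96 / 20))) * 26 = -882197/48 = -18379.10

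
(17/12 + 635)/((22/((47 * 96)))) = 1435756/11 = 130523.27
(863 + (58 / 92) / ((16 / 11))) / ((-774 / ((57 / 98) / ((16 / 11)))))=-44272261/99248128 = -0.45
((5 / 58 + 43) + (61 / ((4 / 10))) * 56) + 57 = 501125/58 = 8640.09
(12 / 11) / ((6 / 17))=3.09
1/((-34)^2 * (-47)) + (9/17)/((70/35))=14381/54332 = 0.26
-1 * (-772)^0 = -1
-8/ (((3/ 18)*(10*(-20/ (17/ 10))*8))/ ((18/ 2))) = 459/1000 = 0.46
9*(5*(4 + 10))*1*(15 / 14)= 675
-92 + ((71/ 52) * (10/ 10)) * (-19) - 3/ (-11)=-67307/572 = -117.67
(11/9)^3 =1331/729 = 1.83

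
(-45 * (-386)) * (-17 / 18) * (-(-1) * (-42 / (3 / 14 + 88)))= 1929228/247 = 7810.64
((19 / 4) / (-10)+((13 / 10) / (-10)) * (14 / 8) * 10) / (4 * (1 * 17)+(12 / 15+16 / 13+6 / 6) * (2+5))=-715/23196 = -0.03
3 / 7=0.43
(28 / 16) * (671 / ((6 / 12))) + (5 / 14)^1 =16442/7 = 2348.86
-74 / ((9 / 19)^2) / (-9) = 36.64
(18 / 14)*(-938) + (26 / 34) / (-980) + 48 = -19292293/16660 = -1158.00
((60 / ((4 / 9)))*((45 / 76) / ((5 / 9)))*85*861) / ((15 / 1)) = 53351865/76 = 701998.22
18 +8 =26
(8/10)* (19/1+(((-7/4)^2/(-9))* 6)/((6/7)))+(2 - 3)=2213/180 = 12.29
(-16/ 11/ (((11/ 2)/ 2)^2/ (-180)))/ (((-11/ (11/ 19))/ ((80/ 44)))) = -3.31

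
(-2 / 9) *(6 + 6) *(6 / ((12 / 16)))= -64/3 = -21.33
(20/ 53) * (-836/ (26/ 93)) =-777480/689 = -1128.42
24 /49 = 0.49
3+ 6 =9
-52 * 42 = -2184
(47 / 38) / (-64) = -0.02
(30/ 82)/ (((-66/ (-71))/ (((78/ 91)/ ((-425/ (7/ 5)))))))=-213/191675 = 0.00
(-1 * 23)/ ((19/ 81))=-1863/19 = -98.05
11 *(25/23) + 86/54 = 8414/621 = 13.55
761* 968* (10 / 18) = 3683240/9 = 409248.89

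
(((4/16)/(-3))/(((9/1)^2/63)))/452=-7/48816 = 0.00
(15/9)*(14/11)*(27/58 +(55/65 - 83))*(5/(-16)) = 3592925/66352 = 54.15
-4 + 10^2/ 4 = 21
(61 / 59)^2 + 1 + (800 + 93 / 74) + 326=1129.33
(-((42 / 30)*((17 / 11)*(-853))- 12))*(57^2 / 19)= 17470557/55 = 317646.49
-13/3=-4.33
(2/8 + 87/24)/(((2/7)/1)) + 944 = 15321/16 = 957.56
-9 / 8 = -1.12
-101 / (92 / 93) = -9393/92 = -102.10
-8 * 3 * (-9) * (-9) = -1944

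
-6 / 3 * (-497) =994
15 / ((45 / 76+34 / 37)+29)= 14060/28599 = 0.49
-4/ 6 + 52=154/3 = 51.33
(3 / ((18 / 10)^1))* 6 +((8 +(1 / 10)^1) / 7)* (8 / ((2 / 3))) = 836/35 = 23.89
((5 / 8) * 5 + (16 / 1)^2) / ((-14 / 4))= -2073/28 = -74.04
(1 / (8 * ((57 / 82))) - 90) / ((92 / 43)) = -880597/20976 = -41.98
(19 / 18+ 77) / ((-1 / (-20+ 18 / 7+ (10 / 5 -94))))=538115/63 = 8541.51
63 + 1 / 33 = 2080/33 = 63.03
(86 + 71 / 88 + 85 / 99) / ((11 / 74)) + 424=4415891/4356 = 1013.75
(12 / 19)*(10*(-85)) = -10200/19 = -536.84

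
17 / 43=0.40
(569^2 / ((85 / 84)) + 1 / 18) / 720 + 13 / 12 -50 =435640117/1101600 = 395.46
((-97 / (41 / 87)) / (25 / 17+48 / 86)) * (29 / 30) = -59632787/608030 = -98.08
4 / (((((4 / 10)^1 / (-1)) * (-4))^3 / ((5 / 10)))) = 125/256 = 0.49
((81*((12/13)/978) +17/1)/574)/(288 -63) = 7237/54733770 = 0.00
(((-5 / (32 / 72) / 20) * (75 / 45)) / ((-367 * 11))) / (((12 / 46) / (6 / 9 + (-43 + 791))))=129145/193776 = 0.67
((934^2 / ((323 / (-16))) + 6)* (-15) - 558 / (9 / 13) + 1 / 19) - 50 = 209059899/323 = 647244.27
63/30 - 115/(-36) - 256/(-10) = 5561/180 = 30.89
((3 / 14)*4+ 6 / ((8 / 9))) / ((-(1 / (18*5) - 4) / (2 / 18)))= 1065/5026 = 0.21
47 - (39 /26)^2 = 179/4 = 44.75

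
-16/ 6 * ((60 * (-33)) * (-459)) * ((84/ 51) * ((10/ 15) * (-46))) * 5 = 612057600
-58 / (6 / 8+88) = -232/355 = -0.65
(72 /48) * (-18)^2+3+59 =548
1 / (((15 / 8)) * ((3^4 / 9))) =8/135 = 0.06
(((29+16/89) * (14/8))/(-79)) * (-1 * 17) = 309043/28124 = 10.99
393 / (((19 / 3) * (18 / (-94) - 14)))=-55413/12673 = -4.37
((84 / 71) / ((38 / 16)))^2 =451584/1819801 = 0.25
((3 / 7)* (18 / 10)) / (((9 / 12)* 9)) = 4/35 = 0.11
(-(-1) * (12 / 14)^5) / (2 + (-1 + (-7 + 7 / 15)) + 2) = -116640/890771 = -0.13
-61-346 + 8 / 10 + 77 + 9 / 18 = -328.70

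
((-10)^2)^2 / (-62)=-5000/31 = -161.29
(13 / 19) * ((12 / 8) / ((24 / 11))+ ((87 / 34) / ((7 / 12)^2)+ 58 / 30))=26355121/3798480 = 6.94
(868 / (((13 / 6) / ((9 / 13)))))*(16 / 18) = 41664/169 = 246.53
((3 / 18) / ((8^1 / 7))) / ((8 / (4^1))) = 7/96 = 0.07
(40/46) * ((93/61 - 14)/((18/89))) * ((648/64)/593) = -3047805/3327916 = -0.92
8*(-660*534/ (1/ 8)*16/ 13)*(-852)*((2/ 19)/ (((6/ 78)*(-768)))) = -800743680/19 = -42144404.21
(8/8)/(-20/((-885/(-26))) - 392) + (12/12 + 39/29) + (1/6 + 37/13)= 420862349/78590928 = 5.36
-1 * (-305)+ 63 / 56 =2449/8 = 306.12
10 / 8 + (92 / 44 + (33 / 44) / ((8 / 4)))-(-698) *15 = 921687/88 = 10473.72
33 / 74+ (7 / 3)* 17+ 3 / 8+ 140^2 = 17440753/888 = 19640.49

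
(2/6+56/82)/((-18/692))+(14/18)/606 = -2912071/74538 = -39.07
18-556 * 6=-3318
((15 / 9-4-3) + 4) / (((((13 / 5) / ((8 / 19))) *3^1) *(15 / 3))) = -32/2223 = -0.01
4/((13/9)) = 36/13 = 2.77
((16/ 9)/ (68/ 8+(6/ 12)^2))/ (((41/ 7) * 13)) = 64/23985 = 0.00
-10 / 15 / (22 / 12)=-0.36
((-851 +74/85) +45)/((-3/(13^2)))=3855228/85 = 45355.62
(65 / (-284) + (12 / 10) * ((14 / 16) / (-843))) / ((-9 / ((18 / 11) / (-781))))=-45911/856995205 = 0.00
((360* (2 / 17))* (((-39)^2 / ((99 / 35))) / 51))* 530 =752388000/3179 = 236674.43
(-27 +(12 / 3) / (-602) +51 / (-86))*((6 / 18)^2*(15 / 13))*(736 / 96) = -1910725/70434 = -27.13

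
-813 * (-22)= 17886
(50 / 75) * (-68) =-45.33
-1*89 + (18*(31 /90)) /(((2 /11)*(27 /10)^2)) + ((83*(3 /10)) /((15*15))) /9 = -15365509/182250 = -84.31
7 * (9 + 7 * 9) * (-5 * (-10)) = 25200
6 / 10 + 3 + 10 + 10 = 118/5 = 23.60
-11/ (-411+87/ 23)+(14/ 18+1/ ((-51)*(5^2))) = 9601159/11941650 = 0.80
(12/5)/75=4/125 = 0.03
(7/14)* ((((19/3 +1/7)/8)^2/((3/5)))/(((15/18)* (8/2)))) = 289/1764 = 0.16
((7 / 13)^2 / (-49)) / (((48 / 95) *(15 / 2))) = -19/12168 = 0.00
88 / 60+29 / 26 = 1007/390 = 2.58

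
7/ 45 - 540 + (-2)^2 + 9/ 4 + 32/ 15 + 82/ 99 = -530.63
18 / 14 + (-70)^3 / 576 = -299477/504 = -594.20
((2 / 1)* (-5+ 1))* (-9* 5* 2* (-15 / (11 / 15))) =-162000/11 = -14727.27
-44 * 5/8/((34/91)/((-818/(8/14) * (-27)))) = -386891505/136 = -2844790.48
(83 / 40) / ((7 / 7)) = 2.08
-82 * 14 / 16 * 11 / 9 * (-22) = 34727/18 = 1929.28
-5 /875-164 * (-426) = 12226199/175 = 69863.99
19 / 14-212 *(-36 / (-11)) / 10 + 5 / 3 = -153287/2310 = -66.36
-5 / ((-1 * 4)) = 5/4 = 1.25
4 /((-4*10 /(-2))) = 1/5 = 0.20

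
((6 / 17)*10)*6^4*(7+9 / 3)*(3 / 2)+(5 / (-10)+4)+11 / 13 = 30328321/442 = 68616.11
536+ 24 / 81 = 14480/27 = 536.30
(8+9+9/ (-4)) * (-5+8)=177/4 = 44.25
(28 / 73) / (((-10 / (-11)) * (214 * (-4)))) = -77/156220 = 0.00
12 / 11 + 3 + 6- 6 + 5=100/11 = 9.09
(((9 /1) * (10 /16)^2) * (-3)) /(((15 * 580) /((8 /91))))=-9/84448 = 0.00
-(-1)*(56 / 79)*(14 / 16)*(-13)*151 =-96187/79 = -1217.56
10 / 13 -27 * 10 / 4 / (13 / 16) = -1070/13 = -82.31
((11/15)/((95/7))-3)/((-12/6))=2099/1425 = 1.47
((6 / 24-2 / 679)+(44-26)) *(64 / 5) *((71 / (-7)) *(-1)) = 56299024/23765 = 2368.99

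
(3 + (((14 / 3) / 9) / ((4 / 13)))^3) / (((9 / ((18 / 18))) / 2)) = 1225963/708588 = 1.73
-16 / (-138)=8/69 = 0.12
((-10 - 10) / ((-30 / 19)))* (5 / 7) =190/21 = 9.05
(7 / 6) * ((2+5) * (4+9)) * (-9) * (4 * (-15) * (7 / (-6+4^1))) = -200655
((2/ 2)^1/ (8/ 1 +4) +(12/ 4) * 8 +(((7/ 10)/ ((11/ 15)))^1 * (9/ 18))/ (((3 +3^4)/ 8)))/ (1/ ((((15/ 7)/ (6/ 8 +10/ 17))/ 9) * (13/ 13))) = 425/99 = 4.29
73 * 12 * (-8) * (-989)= 6930912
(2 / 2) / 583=1/583 = 0.00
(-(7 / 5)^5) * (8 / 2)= -67228/3125 = -21.51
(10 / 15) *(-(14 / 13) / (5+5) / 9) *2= -28/1755 = -0.02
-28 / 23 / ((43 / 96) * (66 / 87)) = -38976/10879 = -3.58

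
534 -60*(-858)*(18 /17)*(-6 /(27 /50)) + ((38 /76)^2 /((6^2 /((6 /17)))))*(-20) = -61721537/102 = -605113.11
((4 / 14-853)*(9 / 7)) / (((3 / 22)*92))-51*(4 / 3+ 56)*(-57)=375472695/2254 = 166580.61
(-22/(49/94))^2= 4276624/2401 = 1781.18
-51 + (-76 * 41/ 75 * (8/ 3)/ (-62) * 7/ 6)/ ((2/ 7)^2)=-532781/20925 = -25.46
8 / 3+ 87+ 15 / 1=314/3 = 104.67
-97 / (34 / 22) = -1067/17 = -62.76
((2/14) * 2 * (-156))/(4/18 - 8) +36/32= 13437/1960 = 6.86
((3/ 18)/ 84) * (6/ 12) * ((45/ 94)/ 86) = 5/905408 = 0.00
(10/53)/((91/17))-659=-3178187/4823 = -658.96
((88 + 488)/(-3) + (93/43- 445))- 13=-27857/43 = -647.84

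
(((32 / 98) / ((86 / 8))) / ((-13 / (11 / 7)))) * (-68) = 47872/191737 = 0.25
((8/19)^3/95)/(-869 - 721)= -256/518025975 = 0.00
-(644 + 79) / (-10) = 723/10 = 72.30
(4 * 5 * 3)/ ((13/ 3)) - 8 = 76/13 = 5.85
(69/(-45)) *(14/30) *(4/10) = -322/1125 = -0.29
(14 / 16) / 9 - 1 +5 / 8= -5/18 = -0.28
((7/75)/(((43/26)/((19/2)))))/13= 133/3225 = 0.04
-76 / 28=-19/7 = -2.71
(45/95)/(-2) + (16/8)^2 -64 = -2289/38 = -60.24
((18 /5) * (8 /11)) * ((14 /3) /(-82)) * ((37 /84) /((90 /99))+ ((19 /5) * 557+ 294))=-4050622/11275 = -359.26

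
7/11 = 0.64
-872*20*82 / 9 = -1430080/9 = -158897.78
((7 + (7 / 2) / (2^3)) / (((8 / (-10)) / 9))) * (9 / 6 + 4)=-460.20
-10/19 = -0.53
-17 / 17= -1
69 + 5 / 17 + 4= 73.29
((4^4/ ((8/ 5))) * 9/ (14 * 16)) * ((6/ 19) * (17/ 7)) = 4590/931 = 4.93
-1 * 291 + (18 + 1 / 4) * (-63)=-1440.75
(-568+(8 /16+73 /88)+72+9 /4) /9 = -43333/792 = -54.71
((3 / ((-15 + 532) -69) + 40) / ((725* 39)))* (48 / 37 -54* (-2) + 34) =47513873/234343200 = 0.20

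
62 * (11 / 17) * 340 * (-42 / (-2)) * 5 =1432200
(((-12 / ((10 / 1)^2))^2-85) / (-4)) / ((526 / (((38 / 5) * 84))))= 21193284/821875 = 25.79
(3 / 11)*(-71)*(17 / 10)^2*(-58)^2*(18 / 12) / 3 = -51769437/550 = -94126.25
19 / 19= 1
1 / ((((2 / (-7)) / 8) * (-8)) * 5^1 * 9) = 7/90 = 0.08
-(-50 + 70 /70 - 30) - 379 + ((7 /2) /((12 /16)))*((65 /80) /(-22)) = -158491/528 = -300.17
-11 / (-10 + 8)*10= 55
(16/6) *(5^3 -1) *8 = 7936/3 = 2645.33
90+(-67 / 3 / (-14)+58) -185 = -1487/42 = -35.40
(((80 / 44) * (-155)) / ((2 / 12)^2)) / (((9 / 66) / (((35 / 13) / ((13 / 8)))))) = -123266.27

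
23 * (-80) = -1840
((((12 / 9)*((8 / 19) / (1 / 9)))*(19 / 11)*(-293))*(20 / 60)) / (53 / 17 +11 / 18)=-2869056/12551 = -228.59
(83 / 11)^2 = 6889/121 = 56.93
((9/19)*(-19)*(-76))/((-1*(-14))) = 342/7 = 48.86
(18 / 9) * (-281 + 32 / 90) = -25258/45 = -561.29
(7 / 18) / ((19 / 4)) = 14/171 = 0.08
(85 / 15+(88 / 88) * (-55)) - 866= -2746/3 = -915.33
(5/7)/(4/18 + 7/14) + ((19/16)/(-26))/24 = 68987/69888 = 0.99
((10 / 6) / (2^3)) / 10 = 1/48 = 0.02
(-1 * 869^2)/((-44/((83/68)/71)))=295.05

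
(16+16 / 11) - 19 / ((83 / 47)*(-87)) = 1396255/79431 = 17.58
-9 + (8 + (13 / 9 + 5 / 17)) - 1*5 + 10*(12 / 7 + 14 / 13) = 329288/13923 = 23.65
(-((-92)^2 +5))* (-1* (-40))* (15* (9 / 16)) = -5716575/2 = -2858287.50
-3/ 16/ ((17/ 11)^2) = -363/4624 = -0.08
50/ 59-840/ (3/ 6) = -99070/59 = -1679.15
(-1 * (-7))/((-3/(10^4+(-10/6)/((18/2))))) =-1889965/81 = -23332.90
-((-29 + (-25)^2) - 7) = -589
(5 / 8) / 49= 5/392 = 0.01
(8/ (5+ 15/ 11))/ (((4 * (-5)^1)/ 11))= -121/175 = -0.69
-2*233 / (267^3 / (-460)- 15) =214360/19041063 = 0.01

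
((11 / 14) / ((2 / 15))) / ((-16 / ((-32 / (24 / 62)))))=1705/56 = 30.45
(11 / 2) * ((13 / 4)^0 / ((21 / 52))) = 286/21 = 13.62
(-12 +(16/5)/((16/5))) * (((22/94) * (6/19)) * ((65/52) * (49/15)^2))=-290521/26790 = -10.84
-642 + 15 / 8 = -5121/8 = -640.12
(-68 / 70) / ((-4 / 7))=17/10 = 1.70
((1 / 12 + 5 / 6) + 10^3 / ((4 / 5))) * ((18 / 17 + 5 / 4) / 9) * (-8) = -138631/54 = -2567.24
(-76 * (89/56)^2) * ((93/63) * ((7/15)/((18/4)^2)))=-4665469/714420 = -6.53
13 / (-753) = -13/753 = -0.02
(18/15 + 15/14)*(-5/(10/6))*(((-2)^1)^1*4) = 1908/35 = 54.51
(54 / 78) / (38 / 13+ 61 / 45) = 405/2503 = 0.16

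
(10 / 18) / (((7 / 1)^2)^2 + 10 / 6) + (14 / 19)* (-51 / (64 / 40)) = -23.49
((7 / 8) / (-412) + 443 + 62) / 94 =1664473/309824 = 5.37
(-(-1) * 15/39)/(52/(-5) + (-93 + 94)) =-25/611 = -0.04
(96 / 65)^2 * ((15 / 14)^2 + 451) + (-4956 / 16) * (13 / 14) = 89007519/127400 = 698.65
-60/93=-20/31 = -0.65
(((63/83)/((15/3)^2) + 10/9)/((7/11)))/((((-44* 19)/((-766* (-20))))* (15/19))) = -16328822/392175 = -41.64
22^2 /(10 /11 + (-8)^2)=2662/357 = 7.46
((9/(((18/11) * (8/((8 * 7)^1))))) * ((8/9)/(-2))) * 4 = -68.44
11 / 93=0.12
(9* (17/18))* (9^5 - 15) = 501789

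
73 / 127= 0.57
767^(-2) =1/588289 = 0.00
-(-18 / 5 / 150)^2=-9/15625 = 0.00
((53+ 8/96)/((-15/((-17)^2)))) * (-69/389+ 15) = -176913373/11670 = -15159.67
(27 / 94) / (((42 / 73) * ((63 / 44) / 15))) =12045/2303 = 5.23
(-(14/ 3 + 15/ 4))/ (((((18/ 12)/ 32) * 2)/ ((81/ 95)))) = -7272/95 = -76.55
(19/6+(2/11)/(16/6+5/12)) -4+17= 39623/2442 = 16.23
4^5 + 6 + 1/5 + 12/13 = 67023/65 = 1031.12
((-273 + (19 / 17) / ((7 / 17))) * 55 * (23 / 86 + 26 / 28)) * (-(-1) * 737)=-642074400/49 = -13103559.18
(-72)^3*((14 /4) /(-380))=326592/95 = 3437.81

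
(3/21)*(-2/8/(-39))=1/1092 = 0.00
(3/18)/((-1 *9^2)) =-1/486 = 0.00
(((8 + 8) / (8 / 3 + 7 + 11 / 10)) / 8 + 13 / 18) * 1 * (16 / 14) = 21116/20349 = 1.04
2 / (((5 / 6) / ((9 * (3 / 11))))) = 324/55 = 5.89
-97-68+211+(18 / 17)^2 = 13618/289 = 47.12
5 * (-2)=-10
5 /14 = 0.36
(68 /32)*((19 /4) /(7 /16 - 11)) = -323/338 = -0.96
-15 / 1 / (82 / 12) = -90/41 = -2.20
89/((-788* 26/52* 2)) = -0.11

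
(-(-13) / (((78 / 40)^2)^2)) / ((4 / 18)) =80000/19773 = 4.05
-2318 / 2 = -1159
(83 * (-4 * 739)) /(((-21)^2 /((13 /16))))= -797381/1764 = -452.03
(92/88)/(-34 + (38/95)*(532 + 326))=115/34012 = 0.00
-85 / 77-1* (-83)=6306/77 = 81.90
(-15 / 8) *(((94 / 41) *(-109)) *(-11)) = -845295/164 = -5154.24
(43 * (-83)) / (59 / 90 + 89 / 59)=-18951390/11491 = -1649.24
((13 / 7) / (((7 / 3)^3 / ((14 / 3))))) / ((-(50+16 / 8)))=-9/686 = -0.01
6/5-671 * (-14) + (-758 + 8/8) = 43191/5 = 8638.20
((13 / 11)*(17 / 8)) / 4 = 221/352 = 0.63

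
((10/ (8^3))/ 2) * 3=15/512 = 0.03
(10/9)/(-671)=-10/6039 = 0.00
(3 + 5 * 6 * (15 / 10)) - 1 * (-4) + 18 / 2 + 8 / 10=309/5 = 61.80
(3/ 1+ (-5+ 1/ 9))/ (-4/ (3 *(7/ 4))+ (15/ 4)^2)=-1904/13407 = -0.14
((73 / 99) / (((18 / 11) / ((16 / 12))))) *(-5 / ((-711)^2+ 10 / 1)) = -730/122844033 = 0.00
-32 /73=-0.44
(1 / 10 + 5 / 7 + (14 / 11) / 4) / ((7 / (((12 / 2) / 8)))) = 327/2695 = 0.12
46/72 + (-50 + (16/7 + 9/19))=-223129/4788 = -46.60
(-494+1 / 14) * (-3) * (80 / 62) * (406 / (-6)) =-4010700/31 = -129377.42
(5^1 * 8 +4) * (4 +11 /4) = 297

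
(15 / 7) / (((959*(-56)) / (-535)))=8025/375928 = 0.02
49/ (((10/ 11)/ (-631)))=-34010.90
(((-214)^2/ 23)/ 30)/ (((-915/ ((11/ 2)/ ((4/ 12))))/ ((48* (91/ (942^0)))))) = -183367184/35075 = -5227.86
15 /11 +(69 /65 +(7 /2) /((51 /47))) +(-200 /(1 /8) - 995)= -188841247/72930 = -2589.35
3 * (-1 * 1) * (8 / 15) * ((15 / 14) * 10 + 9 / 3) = -768/35 = -21.94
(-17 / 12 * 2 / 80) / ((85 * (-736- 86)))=1/1972800 = 0.00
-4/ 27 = -0.15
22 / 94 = 0.23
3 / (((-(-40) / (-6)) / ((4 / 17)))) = -9/85 = -0.11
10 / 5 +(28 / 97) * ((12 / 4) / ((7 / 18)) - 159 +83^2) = 188850/97 = 1946.91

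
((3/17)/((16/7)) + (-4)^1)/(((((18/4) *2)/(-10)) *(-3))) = -5335/3672 = -1.45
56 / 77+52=580/11 = 52.73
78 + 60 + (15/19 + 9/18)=5293/38 = 139.29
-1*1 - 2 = -3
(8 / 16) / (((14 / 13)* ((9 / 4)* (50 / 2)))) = 13/1575 = 0.01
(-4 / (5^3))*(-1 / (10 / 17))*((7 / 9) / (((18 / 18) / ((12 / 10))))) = 476/9375 = 0.05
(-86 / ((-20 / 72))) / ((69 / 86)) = 44376/115 = 385.88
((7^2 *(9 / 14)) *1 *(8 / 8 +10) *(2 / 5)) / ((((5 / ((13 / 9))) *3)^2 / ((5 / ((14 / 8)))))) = 3.67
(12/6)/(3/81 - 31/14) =-0.92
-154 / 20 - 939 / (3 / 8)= -25117/10 = -2511.70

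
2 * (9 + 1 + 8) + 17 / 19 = 701/19 = 36.89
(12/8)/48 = 1/32 = 0.03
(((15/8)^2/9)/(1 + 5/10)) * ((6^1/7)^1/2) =25/224 = 0.11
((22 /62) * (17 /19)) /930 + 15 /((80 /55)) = 45192521/4382160 = 10.31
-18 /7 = -2.57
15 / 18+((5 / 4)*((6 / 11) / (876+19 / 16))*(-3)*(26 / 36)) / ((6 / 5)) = 51375/61754 = 0.83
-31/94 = -0.33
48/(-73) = -48/73 = -0.66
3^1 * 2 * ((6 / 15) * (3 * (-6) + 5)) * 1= -156/5 = -31.20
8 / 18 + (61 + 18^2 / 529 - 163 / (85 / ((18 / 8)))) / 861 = 237396011/464578380 = 0.51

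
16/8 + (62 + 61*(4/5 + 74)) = 4626.80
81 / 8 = 10.12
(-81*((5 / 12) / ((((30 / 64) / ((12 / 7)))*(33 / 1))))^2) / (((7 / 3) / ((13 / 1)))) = -39936/41503 = -0.96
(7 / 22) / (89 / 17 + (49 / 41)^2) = 200039/4189372 = 0.05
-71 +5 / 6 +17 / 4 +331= 3181/12 = 265.08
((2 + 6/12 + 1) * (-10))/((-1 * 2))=35/2 = 17.50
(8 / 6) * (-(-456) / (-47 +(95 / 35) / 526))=-2238656/173035 = -12.94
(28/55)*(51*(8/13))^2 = 4660992/9295 = 501.45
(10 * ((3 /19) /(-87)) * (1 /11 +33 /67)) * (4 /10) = -1720/406087 = 0.00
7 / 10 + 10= 107/10 = 10.70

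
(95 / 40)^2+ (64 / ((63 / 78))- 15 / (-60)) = 114413/1344 = 85.13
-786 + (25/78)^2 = -4781399/6084 = -785.90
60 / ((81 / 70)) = 1400/27 = 51.85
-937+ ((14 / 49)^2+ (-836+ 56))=-84129/49 = -1716.92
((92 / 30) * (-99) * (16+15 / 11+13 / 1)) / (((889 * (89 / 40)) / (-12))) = 4424832/79121 = 55.92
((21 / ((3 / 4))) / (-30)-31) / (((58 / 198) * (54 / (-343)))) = 1807267/2610 = 692.44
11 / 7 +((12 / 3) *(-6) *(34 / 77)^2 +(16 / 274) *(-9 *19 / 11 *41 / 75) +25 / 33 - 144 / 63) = -312663782/60920475 = -5.13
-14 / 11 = -1.27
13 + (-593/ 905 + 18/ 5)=2886/181 = 15.94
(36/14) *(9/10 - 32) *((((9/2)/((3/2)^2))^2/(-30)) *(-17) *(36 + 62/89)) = -103604052/15575 = -6651.95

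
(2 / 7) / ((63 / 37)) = 74/441 = 0.17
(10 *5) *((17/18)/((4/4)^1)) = 47.22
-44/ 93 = -0.47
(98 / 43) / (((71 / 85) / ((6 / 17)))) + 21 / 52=216993/158756 = 1.37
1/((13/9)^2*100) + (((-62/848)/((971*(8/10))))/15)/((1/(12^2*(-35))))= 31673253/869724700 = 0.04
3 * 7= 21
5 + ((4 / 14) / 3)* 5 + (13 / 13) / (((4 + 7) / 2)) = 1307/231 = 5.66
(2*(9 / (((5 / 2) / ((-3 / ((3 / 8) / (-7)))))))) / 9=224/5 = 44.80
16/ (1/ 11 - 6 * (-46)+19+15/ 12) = 704/13039 = 0.05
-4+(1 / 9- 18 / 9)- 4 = -89/9 = -9.89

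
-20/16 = -5/4 = -1.25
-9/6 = -3/2 = -1.50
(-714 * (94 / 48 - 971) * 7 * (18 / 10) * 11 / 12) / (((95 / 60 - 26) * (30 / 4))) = -639311673/14650 = -43639.02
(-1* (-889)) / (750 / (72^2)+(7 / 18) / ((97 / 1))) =74505312/12461 = 5979.08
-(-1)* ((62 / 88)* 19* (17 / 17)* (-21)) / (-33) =4123/484 = 8.52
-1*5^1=-5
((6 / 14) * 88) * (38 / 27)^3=105.14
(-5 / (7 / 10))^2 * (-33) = -82500/49 = -1683.67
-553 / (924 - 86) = -553/838 = -0.66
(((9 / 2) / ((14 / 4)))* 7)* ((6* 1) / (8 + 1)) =6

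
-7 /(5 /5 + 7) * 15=-105/8 = -13.12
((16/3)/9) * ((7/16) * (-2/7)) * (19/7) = -38/189 = -0.20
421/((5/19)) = 7999/5 = 1599.80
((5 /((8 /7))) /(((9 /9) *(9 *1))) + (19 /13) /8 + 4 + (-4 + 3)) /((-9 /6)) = -1717/702 = -2.45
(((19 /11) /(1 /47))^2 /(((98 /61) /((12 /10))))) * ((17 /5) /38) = 130571781/296450 = 440.45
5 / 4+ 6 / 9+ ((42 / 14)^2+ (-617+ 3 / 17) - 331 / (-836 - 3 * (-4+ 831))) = -409930261/676668 = -605.81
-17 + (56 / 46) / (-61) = -23879/1403 = -17.02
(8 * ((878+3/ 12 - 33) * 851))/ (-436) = -2877231/218 = -13198.31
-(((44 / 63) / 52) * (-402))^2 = -2172676/74529 = -29.15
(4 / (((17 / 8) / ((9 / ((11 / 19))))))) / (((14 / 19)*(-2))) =-25992/1309 = -19.86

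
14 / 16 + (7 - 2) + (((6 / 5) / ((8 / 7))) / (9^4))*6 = 171343/29160 = 5.88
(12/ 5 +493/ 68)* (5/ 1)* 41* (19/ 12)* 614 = 46156529/24 = 1923188.71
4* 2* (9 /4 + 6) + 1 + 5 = 72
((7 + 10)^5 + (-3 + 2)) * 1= 1419856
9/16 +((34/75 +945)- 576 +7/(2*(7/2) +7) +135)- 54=541819/1200 = 451.52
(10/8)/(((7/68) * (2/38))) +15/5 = 1636/7 = 233.71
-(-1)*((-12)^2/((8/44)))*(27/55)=1944/5 = 388.80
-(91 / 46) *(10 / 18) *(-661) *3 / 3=300755/414 = 726.46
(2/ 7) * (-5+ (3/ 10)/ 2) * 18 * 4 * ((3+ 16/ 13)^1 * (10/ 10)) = -38412/91 = -422.11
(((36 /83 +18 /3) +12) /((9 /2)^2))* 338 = 229840/747 = 307.68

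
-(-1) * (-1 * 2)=-2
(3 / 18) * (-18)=-3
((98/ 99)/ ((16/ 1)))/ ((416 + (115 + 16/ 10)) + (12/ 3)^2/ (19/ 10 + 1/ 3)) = 16415/143210232 = 0.00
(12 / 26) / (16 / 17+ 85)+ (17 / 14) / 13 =8755/88634 = 0.10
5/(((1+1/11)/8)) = 110/3 = 36.67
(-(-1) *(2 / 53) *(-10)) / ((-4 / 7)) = 35/53 = 0.66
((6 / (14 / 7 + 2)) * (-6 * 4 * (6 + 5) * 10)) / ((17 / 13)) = -51480/17 = -3028.24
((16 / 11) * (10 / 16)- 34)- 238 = -2982/11 = -271.09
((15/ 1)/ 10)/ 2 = 3/4 = 0.75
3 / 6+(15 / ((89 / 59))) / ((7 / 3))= 5933/1246 = 4.76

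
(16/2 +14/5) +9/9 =59/5 = 11.80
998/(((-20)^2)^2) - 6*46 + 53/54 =-594026527/2160000 = -275.01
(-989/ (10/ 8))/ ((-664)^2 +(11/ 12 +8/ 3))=-47472/26453975 = 0.00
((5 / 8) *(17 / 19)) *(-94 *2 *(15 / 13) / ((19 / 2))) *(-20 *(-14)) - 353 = -18435629/4693 = -3928.32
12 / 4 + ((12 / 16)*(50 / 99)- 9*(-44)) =26359/66 = 399.38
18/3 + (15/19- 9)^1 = -42/19 = -2.21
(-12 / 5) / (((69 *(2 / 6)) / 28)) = -336/115 = -2.92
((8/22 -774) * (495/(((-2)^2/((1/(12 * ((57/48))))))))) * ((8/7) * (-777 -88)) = 883338000/133 = 6641639.10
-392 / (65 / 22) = -8624/65 = -132.68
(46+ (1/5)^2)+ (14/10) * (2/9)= 10429/225 = 46.35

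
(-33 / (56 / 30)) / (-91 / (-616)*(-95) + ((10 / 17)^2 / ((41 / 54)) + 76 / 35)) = 215059350/138764971 = 1.55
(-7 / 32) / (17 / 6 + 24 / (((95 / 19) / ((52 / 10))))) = -525/66704 = -0.01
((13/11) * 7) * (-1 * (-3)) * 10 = 2730/11 = 248.18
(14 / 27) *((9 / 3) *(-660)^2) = 677600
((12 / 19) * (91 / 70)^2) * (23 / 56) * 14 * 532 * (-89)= -7264803/25 = -290592.12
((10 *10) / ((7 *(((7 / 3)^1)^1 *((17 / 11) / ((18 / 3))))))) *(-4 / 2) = -39600/833 = -47.54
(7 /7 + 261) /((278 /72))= 9432/139 = 67.86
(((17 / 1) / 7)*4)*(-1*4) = -272/7 = -38.86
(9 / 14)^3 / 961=729/2636984 = 0.00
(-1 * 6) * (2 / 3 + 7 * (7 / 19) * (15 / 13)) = -5398/247 = -21.85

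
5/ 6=0.83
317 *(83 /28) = 26311/28 = 939.68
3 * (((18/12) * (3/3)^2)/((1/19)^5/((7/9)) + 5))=155994237/173326948 = 0.90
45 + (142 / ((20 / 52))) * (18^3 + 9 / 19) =204572457/95 = 2153394.28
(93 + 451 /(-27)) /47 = 2060/1269 = 1.62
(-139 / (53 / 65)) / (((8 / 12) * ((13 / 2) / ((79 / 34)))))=-164715/1802 = -91.41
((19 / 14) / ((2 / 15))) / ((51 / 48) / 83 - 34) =-6308/21063 = -0.30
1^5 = 1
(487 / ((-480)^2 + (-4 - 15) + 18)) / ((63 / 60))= 9740/4838379 = 0.00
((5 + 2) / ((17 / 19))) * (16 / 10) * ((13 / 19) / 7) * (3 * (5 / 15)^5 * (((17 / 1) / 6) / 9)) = 52/10935 = 0.00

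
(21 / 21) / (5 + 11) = 1/16 = 0.06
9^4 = 6561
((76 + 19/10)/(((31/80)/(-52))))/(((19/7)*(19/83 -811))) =4954768/1043057 = 4.75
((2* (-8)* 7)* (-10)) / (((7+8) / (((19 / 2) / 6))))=118.22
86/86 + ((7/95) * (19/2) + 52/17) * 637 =407213/170 = 2395.37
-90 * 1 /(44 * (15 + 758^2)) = -45/12640738 = 0.00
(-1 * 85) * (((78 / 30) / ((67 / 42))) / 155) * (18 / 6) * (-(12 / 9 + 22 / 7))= 124644/10385 = 12.00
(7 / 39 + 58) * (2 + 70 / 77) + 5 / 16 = 1163873/6864 = 169.56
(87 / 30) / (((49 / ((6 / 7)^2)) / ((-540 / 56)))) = -7047/16807 = -0.42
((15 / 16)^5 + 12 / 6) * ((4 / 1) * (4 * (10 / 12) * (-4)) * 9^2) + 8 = -385369001/32768 = -11760.53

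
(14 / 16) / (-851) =-7/6808 = 0.00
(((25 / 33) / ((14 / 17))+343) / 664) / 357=158891/109516176 = 0.00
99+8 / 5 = 503/5 = 100.60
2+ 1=3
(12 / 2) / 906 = 1/151 = 0.01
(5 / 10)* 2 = 1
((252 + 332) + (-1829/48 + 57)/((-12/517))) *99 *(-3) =4373655/64 = 68338.36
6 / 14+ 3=24/7 = 3.43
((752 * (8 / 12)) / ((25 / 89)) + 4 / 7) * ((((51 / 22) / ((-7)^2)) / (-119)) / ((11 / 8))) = -3749168/7263025 = -0.52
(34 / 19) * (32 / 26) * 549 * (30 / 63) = 995520/1729 = 575.78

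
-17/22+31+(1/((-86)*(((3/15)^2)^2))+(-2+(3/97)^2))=93285083/4450457 = 20.96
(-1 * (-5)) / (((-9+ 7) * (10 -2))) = -5/16 = -0.31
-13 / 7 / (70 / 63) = -117/70 = -1.67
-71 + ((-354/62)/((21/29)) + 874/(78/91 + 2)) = 492623/2170 = 227.02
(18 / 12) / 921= 1/614 = 0.00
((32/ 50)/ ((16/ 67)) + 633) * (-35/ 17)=-111244/85 = -1308.75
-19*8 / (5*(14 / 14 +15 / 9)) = -57/5 = -11.40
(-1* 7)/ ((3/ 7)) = -49/3 = -16.33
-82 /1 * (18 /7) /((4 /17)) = -6273/7 = -896.14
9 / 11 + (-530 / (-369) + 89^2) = 32160490/4059 = 7923.25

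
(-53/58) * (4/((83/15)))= -1590/2407 = -0.66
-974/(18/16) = -7792/9 = -865.78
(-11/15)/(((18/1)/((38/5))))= -0.31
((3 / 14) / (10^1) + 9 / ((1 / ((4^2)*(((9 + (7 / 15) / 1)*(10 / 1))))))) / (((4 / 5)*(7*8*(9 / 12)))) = 405.71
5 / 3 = 1.67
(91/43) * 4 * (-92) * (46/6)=-770224/129 = -5970.73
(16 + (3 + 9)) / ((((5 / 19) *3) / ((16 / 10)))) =4256/75 = 56.75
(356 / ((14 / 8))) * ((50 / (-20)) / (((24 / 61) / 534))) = -4831810/7 = -690258.57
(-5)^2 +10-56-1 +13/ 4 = -75/4 = -18.75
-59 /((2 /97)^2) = -555131/4 = -138782.75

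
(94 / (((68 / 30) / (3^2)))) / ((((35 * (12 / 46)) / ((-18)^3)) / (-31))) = 879462684/119 = 7390442.72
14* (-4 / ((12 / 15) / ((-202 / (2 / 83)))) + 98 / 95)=55748322/95 = 586824.44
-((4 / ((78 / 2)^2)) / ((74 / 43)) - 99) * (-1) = -5571337/56277 = -99.00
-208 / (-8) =26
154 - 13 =141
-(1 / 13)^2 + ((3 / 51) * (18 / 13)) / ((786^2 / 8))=-291685/49303553 = -0.01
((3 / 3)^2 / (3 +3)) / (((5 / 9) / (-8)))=-12/5 = -2.40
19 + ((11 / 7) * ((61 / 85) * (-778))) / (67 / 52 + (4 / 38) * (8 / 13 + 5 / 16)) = -90962063/148155 = -613.97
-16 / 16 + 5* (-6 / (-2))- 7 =7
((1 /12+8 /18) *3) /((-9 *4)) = -19/432 = -0.04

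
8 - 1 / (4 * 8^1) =255/32 = 7.97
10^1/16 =5/8 = 0.62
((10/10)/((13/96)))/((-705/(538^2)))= -9262208/3055 = -3031.82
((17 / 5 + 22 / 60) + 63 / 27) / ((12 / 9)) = 183/40 = 4.58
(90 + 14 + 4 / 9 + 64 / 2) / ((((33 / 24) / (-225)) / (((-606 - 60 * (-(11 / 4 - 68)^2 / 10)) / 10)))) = -612511050/11 = -55682822.73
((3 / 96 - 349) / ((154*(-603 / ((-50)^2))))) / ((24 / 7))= 6979375/2547072 = 2.74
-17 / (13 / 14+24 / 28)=-238/25 = -9.52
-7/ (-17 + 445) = -7/428 = -0.02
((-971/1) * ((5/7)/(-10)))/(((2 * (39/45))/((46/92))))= 14565/728 = 20.01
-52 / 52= -1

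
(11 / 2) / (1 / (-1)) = -11/2 = -5.50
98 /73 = 1.34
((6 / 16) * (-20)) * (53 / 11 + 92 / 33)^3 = -79066255/23958 = -3300.20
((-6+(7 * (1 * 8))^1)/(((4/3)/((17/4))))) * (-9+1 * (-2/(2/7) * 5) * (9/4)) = -447525/32 = -13985.16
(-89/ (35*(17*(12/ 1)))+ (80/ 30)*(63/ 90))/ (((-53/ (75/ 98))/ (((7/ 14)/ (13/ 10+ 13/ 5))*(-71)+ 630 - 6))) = -529140765/32140472 = -16.46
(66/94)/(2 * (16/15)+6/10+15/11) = 5445/31772 = 0.17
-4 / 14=-2/7 = -0.29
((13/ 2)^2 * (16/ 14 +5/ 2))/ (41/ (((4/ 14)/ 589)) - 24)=8619/4731860 = 0.00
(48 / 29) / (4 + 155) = 0.01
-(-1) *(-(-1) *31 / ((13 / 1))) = 31/13 = 2.38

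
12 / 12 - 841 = -840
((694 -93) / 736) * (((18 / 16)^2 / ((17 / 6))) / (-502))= -146043/200992768 = 0.00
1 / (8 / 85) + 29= 317/8 = 39.62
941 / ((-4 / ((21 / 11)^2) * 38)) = -414981/18392 = -22.56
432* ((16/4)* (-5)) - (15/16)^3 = -35392815/4096 = -8640.82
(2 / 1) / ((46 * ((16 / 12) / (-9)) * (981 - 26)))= -27/87860 = 0.00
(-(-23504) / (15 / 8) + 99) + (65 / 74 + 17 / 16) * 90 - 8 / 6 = 56866687/4440 = 12807.81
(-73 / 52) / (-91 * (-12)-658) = -73/22568 = 0.00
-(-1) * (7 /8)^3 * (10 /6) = 1715/1536 = 1.12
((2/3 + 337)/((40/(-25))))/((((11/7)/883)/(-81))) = 845282655/88 = 9605484.72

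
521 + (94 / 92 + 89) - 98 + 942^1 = 66931/46 = 1455.02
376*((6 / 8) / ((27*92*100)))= 47/41400 = 0.00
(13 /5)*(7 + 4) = 143/5 = 28.60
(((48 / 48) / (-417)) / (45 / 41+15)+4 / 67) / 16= 1098133/295035840 = 0.00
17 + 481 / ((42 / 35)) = 2507/6 = 417.83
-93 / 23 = -4.04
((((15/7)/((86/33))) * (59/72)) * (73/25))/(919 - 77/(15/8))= 142131/63421904 = 0.00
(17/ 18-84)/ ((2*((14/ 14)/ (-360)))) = 14950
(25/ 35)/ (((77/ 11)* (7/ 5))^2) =125/16807 = 0.01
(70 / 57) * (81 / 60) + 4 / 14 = 517/266 = 1.94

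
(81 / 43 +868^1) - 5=37190/43 = 864.88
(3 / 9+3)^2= 100/9 = 11.11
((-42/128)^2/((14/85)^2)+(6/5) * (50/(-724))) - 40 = -107096395/2965504 = -36.11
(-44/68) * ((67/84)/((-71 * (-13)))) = -737/1318044 = 0.00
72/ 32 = 2.25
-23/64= -0.36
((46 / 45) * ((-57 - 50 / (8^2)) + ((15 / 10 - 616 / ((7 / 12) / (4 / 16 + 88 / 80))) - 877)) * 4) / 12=-2893561/3600 = -803.77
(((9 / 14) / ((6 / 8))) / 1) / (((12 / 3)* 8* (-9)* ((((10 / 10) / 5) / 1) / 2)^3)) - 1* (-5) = 85/42 = 2.02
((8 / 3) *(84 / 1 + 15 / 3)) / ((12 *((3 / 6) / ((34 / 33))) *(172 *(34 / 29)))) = 2581/12771 = 0.20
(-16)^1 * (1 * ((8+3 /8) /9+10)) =-1574/9 = -174.89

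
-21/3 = -7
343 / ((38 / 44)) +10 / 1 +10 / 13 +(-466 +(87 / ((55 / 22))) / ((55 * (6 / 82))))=-49.43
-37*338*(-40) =500240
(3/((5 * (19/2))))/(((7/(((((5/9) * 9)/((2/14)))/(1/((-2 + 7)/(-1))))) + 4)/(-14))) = -140/627 = -0.22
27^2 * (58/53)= 42282/53 = 797.77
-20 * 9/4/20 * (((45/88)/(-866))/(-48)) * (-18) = 1215/2438656 = 0.00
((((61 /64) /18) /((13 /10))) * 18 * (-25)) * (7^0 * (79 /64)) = -602375/26624 = -22.63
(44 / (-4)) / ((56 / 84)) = -33/2 = -16.50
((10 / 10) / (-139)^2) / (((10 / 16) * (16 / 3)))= 3/193210 = 0.00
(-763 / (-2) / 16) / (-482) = -763/15424 = -0.05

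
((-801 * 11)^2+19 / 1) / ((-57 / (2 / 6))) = -77633740/171 = -453998.48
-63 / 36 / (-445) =7/1780 = 0.00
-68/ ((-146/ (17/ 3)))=578/219 = 2.64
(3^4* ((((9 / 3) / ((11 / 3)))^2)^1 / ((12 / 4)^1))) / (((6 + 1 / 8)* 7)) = 17496/41503 = 0.42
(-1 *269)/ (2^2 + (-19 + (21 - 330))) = 269/324 = 0.83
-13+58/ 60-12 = -721/30 = -24.03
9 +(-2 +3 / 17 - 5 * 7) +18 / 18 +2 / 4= -895/34 = -26.32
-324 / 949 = -0.34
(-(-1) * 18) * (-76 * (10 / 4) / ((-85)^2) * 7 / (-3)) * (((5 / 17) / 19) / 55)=84/270215 = 0.00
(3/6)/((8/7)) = 7/16 = 0.44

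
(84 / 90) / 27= 14/405 = 0.03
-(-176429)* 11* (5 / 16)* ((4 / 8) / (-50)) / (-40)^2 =-3.79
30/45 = 0.67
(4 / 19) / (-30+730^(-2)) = -2131600/303752981 = -0.01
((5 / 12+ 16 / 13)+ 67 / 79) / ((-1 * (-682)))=30755/8404968 = 0.00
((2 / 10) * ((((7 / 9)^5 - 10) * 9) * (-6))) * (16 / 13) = 18357856/142155 = 129.14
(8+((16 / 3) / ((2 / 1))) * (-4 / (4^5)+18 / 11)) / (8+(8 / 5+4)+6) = 65225/103488 = 0.63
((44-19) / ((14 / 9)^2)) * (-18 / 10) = -3645/196 = -18.60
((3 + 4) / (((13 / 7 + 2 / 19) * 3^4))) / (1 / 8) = 7448/21141 = 0.35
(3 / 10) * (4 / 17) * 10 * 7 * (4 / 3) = 112/17 = 6.59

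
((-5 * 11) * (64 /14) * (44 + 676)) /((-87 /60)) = 25344000/203 = 124847.29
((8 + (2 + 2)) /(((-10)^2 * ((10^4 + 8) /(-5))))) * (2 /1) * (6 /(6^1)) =-1/8340 = 0.00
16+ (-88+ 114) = 42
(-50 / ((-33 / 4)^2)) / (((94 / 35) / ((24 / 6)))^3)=-274400000/113063247 = -2.43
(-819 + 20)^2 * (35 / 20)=1117201.75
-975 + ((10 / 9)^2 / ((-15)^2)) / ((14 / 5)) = -4975415/5103 = -975.00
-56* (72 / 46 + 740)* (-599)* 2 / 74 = 572126464/851 = 672299.02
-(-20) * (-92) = -1840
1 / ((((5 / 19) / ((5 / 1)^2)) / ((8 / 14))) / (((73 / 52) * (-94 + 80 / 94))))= -30361430/4277 = -7098.77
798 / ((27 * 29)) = 266/261 = 1.02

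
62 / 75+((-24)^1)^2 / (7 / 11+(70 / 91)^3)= 12909258/24425 = 528.53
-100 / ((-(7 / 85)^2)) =722500/49 = 14744.90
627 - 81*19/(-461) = 290586/461 = 630.34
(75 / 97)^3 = 421875/912673 = 0.46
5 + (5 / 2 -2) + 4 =19/2 = 9.50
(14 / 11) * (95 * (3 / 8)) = 1995/44 = 45.34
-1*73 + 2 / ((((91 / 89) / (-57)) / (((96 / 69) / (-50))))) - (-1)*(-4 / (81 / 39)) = -101470403/1412775 = -71.82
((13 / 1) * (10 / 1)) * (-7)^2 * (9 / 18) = 3185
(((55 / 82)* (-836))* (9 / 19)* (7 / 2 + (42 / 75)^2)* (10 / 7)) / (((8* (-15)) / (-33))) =-8157699/20500 = -397.94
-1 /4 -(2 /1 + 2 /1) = -17/4 = -4.25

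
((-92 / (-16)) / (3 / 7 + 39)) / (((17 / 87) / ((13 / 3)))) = 2639/816 = 3.23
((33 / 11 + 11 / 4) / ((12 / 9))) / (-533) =-69/8528 = -0.01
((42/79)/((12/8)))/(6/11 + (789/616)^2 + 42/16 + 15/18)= 31874304/507602413 = 0.06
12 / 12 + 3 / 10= 13/10 = 1.30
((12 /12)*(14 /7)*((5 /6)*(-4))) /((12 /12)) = -20/3 = -6.67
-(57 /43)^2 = -1.76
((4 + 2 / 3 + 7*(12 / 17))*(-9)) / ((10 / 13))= -1911/17 = -112.41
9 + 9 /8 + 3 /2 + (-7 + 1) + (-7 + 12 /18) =-17/24 = -0.71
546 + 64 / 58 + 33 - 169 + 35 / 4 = 48703/116 = 419.85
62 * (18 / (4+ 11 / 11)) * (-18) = -20088/5 = -4017.60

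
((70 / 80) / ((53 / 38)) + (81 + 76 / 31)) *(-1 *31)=-552567/212 = -2606.45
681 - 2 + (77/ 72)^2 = 680.14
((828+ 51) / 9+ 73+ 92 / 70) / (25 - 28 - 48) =-18058/5355 = -3.37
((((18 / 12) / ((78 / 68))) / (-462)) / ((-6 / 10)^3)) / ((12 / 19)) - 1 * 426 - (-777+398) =-91418993/1945944 = -46.98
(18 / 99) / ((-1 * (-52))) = 1/286 = 0.00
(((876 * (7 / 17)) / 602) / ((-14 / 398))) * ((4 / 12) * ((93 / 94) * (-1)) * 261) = 352613871/240499 = 1466.18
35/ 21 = 5/3 = 1.67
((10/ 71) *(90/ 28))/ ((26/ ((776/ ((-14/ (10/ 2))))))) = -218250/45227 = -4.83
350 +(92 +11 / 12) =5315/12 = 442.92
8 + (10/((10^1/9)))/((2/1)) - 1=23/2 = 11.50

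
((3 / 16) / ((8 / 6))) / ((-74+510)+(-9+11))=3/9344 = 0.00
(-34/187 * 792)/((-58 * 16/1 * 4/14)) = 63/116 = 0.54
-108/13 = -8.31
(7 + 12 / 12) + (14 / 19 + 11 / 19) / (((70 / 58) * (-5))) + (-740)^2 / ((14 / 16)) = 83236235/133 = 625836.35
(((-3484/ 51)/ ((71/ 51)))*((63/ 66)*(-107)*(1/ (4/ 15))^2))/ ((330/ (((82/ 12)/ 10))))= 80242617/549824 = 145.94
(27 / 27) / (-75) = -1/75 = -0.01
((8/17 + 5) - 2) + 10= 229/17 = 13.47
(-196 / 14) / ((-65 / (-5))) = -14/13 = -1.08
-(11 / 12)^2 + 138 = 19751/144 = 137.16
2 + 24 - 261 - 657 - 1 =-893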